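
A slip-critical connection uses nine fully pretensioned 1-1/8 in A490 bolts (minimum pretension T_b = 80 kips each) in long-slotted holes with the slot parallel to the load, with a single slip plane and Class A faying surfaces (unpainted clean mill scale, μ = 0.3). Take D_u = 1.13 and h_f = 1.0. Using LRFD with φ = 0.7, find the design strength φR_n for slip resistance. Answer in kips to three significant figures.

171 kips

R_n = μ · D_u · h_f · T_b · n_s · n_b = 0.3 × 1.13 × 1.0 × 80 × 1 × 9 = 244.1 kips.
Design strength φR_n = 0.7 × 244.1 = 171 kips.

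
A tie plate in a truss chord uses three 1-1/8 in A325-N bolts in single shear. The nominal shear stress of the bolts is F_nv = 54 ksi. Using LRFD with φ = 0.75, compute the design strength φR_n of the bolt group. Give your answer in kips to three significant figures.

121 kips

A_b = π × 1.125² / 4 = 0.994 in².
R_n = F_nv · A_b · n · n_s = 54 × 0.994 × 3 × 1 = 161 kips.
Design strength φR_n = 0.75 × 161 = 121 kips.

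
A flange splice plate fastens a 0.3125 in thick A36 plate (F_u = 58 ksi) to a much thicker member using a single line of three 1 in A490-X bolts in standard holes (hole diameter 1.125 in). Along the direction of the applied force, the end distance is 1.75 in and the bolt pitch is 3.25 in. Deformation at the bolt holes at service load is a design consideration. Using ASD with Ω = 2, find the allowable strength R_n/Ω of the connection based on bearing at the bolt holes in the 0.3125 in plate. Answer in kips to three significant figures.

Per bolt r_n = 1.2 l_c t F_u ≤ 2.4 d t F_u; upper limit = 2.4 × 1 × 0.3125 × 58 = 43.5 kips.
Edge bolt: l_c = 1.75 − 1.125/2 = 1.188 in → 1.2 × 1.188 × 0.3125 × 58 = 25.83 → r_n = 25.83 kips.
Interior bolts: l_c = 3.25 − 1.125 = 2.125 in → 1.2 × 2.125 × 0.3125 × 58 = 46.22 → r_n = 43.5 kips.
R_n = 1 × 25.83 + 2 × 43.5 = 112.8 kips.
Allowable strength R_n/Ω = 112.8 / 2 = 56.4 kips.

56.4 kips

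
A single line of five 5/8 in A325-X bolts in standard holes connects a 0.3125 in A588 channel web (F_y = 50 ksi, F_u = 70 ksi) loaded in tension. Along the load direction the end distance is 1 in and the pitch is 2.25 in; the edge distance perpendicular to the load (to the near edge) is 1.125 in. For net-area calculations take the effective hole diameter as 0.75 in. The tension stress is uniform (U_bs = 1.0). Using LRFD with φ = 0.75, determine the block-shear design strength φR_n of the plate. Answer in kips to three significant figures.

Shear plane L_v = 1 + 4·2.25 = 10 in; A_gv = 10 × 0.3125 = 3.125 in².
A_nv = (10 − 4.5·0.75) × 0.3125 = 2.07 in².
A_nt = (1.125 − 0.5·0.75) × 0.3125 = 0.2344 in².
0.6 F_u A_nv = 86.95 kips; 0.6 F_y A_gv = 93.75 kips → shear rupture governs the shear term.
R_n = 86.95 + 1.0 × 70 × 0.2344 = 103.4 kips.
Design strength φR_n = 0.75 × 103.4 = 77.5 kips.

77.5 kips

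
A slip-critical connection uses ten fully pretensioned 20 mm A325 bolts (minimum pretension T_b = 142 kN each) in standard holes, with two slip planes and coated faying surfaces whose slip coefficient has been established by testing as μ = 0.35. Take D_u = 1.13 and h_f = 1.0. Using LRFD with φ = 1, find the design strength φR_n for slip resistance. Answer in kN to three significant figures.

R_n = μ · D_u · h_f · T_b · n_s · n_b = 0.35 × 1.13 × 1.0 × 142 × 2 × 10 = 1123 kN.
Design strength φR_n = 1 × 1123 = 1120 kN.

1120 kN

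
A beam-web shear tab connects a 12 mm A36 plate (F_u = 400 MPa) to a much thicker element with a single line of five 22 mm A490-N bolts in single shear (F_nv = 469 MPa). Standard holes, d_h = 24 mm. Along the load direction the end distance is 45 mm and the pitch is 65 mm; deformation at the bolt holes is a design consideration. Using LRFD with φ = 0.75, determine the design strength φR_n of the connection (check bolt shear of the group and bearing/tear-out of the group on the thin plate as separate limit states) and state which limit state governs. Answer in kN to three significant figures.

Bolt shear: A_b = π·22²/4 = 380.1 mm²; R_n = 469 × 380.1 × 5 × 1 / 1000 = 891.4 kN → 0.75 × 891.4 = 669 kN.
Bearing (1.2 l_c t F_u ≤ 2.4 d t F_u): upper limit = 2.4·22·12·400 / 1000 = 253.4 kN.
  Edge l_c = 45 − 24/2 = 33 → r_n = 190.1 kN; interior l_c = 65 − 24 = 41 → r_n = 236.2 kN.
  R_n,bearing = 1·190.1 + 4·236.2 = 1135 kN → 0.75 × 1135 = 851 kN.
Bolt shear governs: 669 kN.

669 kN (bolt shear governs)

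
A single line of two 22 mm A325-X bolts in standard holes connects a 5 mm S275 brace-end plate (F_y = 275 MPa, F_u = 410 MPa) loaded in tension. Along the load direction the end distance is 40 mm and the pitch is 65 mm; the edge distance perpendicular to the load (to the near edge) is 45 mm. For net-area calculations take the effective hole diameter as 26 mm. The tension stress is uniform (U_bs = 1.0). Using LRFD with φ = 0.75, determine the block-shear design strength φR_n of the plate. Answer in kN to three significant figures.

Shear plane L_v = 40 + 1·65 = 105 mm; A_gv = 105 × 5 = 525 mm².
A_nv = (105 − 1.5·26) × 5 = 330 mm².
A_nt = (45 − 0.5·26) × 5 = 160 mm².
0.6 F_u A_nv = 81.18 kN; 0.6 F_y A_gv = 86.62 kN → shear rupture governs the shear term.
R_n = 81.18 + 1.0 × 410 × 160 / 1000 = 146.8 kN.
Design strength φR_n = 0.75 × 146.8 = 110 kN.

110 kN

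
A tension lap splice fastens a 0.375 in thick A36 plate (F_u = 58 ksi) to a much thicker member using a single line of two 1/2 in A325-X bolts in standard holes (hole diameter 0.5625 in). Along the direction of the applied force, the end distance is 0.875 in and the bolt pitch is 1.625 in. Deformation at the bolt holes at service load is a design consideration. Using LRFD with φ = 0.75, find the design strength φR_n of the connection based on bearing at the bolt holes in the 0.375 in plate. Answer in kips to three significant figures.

Per bolt r_n = 1.2 l_c t F_u ≤ 2.4 d t F_u; upper limit = 2.4 × 0.5 × 0.375 × 58 = 26.1 kips.
Edge bolt: l_c = 0.875 − 0.5625/2 = 0.5938 in → 1.2 × 0.5938 × 0.375 × 58 = 15.5 → r_n = 15.5 kips.
Interior bolts: l_c = 1.625 − 0.5625 = 1.062 in → 1.2 × 1.062 × 0.375 × 58 = 27.73 → r_n = 26.1 kips.
R_n = 1 × 15.5 + 1 × 26.1 = 41.6 kips.
Design strength φR_n = 0.75 × 41.6 = 31.2 kips.

31.2 kips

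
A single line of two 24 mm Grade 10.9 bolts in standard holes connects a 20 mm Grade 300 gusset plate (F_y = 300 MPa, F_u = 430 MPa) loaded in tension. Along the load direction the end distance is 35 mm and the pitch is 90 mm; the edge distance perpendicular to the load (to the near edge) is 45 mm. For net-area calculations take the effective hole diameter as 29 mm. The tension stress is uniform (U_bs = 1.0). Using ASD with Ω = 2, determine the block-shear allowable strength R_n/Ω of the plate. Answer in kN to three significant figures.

Shear plane L_v = 35 + 1·90 = 125 mm; A_gv = 125 × 20 = 2500 mm².
A_nv = (125 − 1.5·29) × 20 = 1630 mm².
A_nt = (45 − 0.5·29) × 20 = 610 mm².
0.6 F_u A_nv = 420.5 kN; 0.6 F_y A_gv = 450 kN → shear rupture governs the shear term.
R_n = 420.5 + 1.0 × 430 × 610 / 1000 = 682.8 kN.
Allowable strength R_n/Ω = 682.8 / 2 = 341 kN.

341 kN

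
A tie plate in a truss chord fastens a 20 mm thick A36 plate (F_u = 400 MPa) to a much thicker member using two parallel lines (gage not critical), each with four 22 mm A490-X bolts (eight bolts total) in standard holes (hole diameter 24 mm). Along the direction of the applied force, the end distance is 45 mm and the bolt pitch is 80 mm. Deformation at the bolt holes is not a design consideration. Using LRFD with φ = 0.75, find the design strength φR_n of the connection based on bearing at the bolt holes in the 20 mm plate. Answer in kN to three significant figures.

2970 kN

Per bolt r_n = 1.5 l_c t F_u ≤ 3.0 d t F_u; upper limit = 3.0 × 22 × 20 × 400 / 1000 = 528 kN.
Edge bolt: l_c = 45 − 24/2 = 33 mm → 1.5 × 33 × 20 × 400 / 1000 = 396 → r_n = 396 kN.
Interior bolts: l_c = 80 − 24 = 56 mm → 1.5 × 56 × 20 × 400 / 1000 = 672 → r_n = 528 kN.
R_n = 2 × 396 + 6 × 528 = 3960 kN.
Design strength φR_n = 0.75 × 3960 = 2970 kN.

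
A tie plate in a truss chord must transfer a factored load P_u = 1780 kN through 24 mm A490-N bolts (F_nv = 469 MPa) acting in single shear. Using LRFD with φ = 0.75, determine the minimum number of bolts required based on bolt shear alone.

A_b = π·24²/4 = 452.4 mm².
Per-bolt design strength φR_n = 0.75 × 469 × 452.4 × 1 / 1000 = 159.1 kN.
n ≥ 1780 / 159.1 = 11.19 → use 12 bolts.

12 bolts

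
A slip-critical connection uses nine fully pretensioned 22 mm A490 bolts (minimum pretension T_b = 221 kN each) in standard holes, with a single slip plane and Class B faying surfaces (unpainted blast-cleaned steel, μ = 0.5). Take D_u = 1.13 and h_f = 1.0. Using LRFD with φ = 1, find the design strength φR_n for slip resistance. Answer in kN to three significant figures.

R_n = μ · D_u · h_f · T_b · n_s · n_b = 0.5 × 1.13 × 1.0 × 221 × 1 × 9 = 1124 kN.
Design strength φR_n = 1 × 1124 = 1120 kN.

1120 kN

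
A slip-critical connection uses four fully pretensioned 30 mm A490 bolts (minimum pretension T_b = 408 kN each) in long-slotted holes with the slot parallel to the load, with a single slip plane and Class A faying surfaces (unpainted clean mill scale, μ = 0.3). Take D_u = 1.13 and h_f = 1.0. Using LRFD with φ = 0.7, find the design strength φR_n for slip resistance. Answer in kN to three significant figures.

R_n = μ · D_u · h_f · T_b · n_s · n_b = 0.3 × 1.13 × 1.0 × 408 × 1 × 4 = 553.2 kN.
Design strength φR_n = 0.7 × 553.2 = 387 kN.

387 kN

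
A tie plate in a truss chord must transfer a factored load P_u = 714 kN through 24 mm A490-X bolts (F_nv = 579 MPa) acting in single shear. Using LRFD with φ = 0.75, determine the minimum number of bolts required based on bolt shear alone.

A_b = π·24²/4 = 452.4 mm².
Per-bolt design strength φR_n = 0.75 × 579 × 452.4 × 1 / 1000 = 196.5 kN.
n ≥ 714 / 196.5 = 3.635 → use 4 bolts.

4 bolts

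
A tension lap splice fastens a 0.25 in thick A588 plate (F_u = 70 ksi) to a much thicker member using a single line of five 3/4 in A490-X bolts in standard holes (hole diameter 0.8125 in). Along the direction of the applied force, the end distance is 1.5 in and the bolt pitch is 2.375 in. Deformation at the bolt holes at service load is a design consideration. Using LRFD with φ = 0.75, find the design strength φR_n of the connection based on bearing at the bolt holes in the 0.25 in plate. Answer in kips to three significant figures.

112 kips

Per bolt r_n = 1.2 l_c t F_u ≤ 2.4 d t F_u; upper limit = 2.4 × 0.75 × 0.25 × 70 = 31.5 kips.
Edge bolt: l_c = 1.5 − 0.8125/2 = 1.094 in → 1.2 × 1.094 × 0.25 × 70 = 22.97 → r_n = 22.97 kips.
Interior bolts: l_c = 2.375 − 0.8125 = 1.562 in → 1.2 × 1.562 × 0.25 × 70 = 32.81 → r_n = 31.5 kips.
R_n = 1 × 22.97 + 4 × 31.5 = 149 kips.
Design strength φR_n = 0.75 × 149 = 112 kips.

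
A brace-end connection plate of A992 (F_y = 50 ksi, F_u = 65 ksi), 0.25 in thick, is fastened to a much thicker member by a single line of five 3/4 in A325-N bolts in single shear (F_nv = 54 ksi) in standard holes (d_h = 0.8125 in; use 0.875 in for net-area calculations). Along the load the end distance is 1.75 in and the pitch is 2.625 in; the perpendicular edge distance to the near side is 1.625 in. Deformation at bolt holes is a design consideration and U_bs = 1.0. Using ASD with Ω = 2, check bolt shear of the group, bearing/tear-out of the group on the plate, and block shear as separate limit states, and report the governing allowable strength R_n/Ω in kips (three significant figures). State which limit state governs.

50.2 kips (block shear governs)

Bolt shear: A_b = π·0.75²/4 = 0.4418 in²; R_n = 54 × 0.4418 × 5 × 1 = 119.3 kips → 119.3 / 2 = 59.6 kips.
Bearing: edge l_c = 1.344, r_n = 26.2 kips; interior l_c = 1.812, r_n = 29.25 kips; R_n = 26.2 + 4·29.25 = 143.2 kips → 71.6 kips.
Block shear: A_gv = 3.062, A_nv = 2.078, A_nt = 0.2969 in²; R_n = min(0.6F_uA_nv, 0.6F_yA_gv) + U_bs·F_u·A_nt = 100.3 kips → 50.2 kips.
Block shear governs: 50.2 kips.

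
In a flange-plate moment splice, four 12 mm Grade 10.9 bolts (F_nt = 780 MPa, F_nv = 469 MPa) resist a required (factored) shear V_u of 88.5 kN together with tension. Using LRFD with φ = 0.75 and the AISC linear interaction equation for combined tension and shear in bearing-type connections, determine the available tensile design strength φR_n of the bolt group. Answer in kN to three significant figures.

197 kN

A_b = π·12²/4 = 113.1 mm²; f_rv = 88.5 × 1000 / (4 × 113.1) = 195.6 MPa.
F'_nt = 1.3 F_nt − (F_nt / φF_nv) f_rv = 1.3·780 − (780/(0.75·469))·195.6 = 580.2 MPa, capped at F_nt → F'_nt = 580.2 MPa.
R_n = F'_nt · A_b · n = 580.2 × 113.1 × 4 / 1000 = 262.5 kN.
Design strength φR_n = 0.75 × 262.5 = 197 kN.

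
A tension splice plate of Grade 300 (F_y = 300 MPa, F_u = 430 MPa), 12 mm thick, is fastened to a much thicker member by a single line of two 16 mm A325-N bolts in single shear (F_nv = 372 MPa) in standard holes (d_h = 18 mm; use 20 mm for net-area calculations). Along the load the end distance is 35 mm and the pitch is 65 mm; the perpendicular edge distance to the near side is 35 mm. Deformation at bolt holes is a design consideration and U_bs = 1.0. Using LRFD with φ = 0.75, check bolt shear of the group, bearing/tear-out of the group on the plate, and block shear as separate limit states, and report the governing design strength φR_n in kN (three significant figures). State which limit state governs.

Bolt shear: A_b = π·16²/4 = 201.1 mm²; R_n = 372 × 201.1 × 2 × 1 / 1000 = 149.6 kN → 0.75 × 149.6 = 112 kN.
Bearing: edge l_c = 26, r_n = 161 kN; interior l_c = 47, r_n = 198.1 kN; R_n = 161 + 1·198.1 = 359.1 kN → 269 kN.
Block shear: A_gv = 1200, A_nv = 840, A_nt = 300 mm²; R_n = min(0.6F_uA_nv, 0.6F_yA_gv) + U_bs·F_u·A_nt = 345 kN → 259 kN.
Bolt shear governs: 112 kN.

112 kN (bolt shear governs)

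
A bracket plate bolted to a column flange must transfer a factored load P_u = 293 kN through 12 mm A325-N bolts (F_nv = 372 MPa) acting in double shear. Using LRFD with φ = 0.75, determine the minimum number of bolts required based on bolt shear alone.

A_b = π·12²/4 = 113.1 mm².
Per-bolt design strength φR_n = 0.75 × 372 × 113.1 × 2 / 1000 = 63.11 kN.
n ≥ 293 / 63.11 = 4.643 → use 5 bolts.

5 bolts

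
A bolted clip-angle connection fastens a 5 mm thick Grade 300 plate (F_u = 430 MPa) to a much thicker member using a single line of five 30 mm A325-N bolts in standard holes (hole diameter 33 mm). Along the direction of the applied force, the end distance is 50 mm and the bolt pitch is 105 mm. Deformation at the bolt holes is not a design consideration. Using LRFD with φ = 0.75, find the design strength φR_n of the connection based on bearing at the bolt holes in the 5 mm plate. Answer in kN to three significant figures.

662 kN

Per bolt r_n = 1.5 l_c t F_u ≤ 3.0 d t F_u; upper limit = 3.0 × 30 × 5 × 430 / 1000 = 193.5 kN.
Edge bolt: l_c = 50 − 33/2 = 33.5 mm → 1.5 × 33.5 × 5 × 430 / 1000 = 108 → r_n = 108 kN.
Interior bolts: l_c = 105 − 33 = 72 mm → 1.5 × 72 × 5 × 430 / 1000 = 232.2 → r_n = 193.5 kN.
R_n = 1 × 108 + 4 × 193.5 = 882 kN.
Design strength φR_n = 0.75 × 882 = 662 kN.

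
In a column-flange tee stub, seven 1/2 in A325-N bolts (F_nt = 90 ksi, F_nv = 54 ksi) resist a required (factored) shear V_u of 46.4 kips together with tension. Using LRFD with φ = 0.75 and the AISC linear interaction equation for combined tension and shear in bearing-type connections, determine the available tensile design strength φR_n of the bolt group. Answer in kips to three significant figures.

A_b = π·0.5²/4 = 0.1963 in²; f_rv = 46.4 / (7 × 0.1963) = 33.76 ksi.
F'_nt = 1.3 F_nt − (F_nt / φF_nv) f_rv = 1.3·90 − (90/(0.75·54))·33.76 = 41.98 ksi, capped at F_nt → F'_nt = 41.98 ksi.
R_n = F'_nt · A_b · n = 41.98 × 0.1963 × 7 = 57.7 kips.
Design strength φR_n = 0.75 × 57.7 = 43.3 kips.

43.3 kips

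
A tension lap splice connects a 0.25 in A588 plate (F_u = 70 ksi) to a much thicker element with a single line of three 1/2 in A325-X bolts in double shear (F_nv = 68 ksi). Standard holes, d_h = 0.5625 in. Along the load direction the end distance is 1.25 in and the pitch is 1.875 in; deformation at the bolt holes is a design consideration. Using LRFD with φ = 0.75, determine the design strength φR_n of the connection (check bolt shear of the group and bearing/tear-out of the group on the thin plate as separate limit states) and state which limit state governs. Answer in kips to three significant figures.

Bolt shear: A_b = π·0.5²/4 = 0.1963 in²; R_n = 68 × 0.1963 × 3 × 2 = 80.11 kips → 0.75 × 80.11 = 60.1 kips.
Bearing (1.2 l_c t F_u ≤ 2.4 d t F_u): upper limit = 2.4·0.5·0.25·70 = 21 kips.
  Edge l_c = 1.25 − 0.5625/2 = 0.9688 → r_n = 20.34 kips; interior l_c = 1.875 − 0.5625 = 1.312 → r_n = 21 kips.
  R_n,bearing = 1·20.34 + 2·21 = 62.34 kips → 0.75 × 62.34 = 46.8 kips.
Bearing governs: 46.8 kips.

46.8 kips (bearing governs)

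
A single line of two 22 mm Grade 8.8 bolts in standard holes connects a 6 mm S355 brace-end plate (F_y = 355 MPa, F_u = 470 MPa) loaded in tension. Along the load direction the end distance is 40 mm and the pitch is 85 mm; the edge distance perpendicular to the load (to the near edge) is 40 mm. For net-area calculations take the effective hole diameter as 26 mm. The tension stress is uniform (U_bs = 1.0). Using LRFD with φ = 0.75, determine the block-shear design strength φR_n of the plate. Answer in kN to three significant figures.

166 kN

Shear plane L_v = 40 + 1·85 = 125 mm; A_gv = 125 × 6 = 750 mm².
A_nv = (125 − 1.5·26) × 6 = 516 mm².
A_nt = (40 − 0.5·26) × 6 = 162 mm².
0.6 F_u A_nv = 145.5 kN; 0.6 F_y A_gv = 159.8 kN → shear rupture governs the shear term.
R_n = 145.5 + 1.0 × 470 × 162 / 1000 = 221.7 kN.
Design strength φR_n = 0.75 × 221.7 = 166 kN.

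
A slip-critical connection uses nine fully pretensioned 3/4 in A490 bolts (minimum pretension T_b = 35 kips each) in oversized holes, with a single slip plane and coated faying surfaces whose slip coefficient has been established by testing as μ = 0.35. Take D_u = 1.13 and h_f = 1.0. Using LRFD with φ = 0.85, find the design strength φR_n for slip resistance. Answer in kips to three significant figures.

R_n = μ · D_u · h_f · T_b · n_s · n_b = 0.35 × 1.13 × 1.0 × 35 × 1 × 9 = 124.6 kips.
Design strength φR_n = 0.85 × 124.6 = 106 kips.

106 kips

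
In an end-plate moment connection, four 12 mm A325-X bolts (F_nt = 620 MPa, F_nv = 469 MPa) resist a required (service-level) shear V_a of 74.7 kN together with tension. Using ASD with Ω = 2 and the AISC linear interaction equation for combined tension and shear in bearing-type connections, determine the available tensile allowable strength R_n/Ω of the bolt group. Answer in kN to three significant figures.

A_b = π·12²/4 = 113.1 mm²; f_rv = 74.7 × 1000 / (4 × 113.1) = 165.1 MPa.
F'_nt = 1.3 F_nt − (Ω F_nt / F_nv) f_rv = 1.3·620 − (2·620/469)·165.1 = 369.4 MPa, capped at F_nt → F'_nt = 369.4 MPa.
R_n = F'_nt · A_b · n = 369.4 × 113.1 × 4 / 1000 = 167.1 kN.
Allowable strength R_n/Ω = 167.1 / 2 = 83.6 kN.

83.6 kN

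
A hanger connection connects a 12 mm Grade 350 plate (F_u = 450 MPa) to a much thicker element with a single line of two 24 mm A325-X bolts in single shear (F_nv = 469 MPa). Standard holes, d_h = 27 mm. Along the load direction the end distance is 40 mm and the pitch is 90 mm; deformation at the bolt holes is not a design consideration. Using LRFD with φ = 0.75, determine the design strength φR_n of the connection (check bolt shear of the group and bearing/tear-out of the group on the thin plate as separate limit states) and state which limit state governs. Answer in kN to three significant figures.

Bolt shear: A_b = π·24²/4 = 452.4 mm²; R_n = 469 × 452.4 × 2 × 1 / 1000 = 424.3 kN → 0.75 × 424.3 = 318 kN.
Bearing (1.5 l_c t F_u ≤ 3.0 d t F_u): upper limit = 3.0·24·12·450 / 1000 = 388.8 kN.
  Edge l_c = 40 − 27/2 = 26.5 → r_n = 214.7 kN; interior l_c = 90 − 27 = 63 → r_n = 388.8 kN.
  R_n,bearing = 1·214.7 + 1·388.8 = 603.5 kN → 0.75 × 603.5 = 453 kN.
Bolt shear governs: 318 kN.

318 kN (bolt shear governs)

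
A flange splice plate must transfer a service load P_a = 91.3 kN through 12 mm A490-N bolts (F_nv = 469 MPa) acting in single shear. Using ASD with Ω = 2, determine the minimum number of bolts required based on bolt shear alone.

4 bolts

A_b = π·12²/4 = 113.1 mm².
Per-bolt allowable strength R_n/Ω = 469 × 113.1 × 1 / 1000 / 2 = 26.52 kN.
n ≥ 91.3 / 26.52 = 3.443 → use 4 bolts.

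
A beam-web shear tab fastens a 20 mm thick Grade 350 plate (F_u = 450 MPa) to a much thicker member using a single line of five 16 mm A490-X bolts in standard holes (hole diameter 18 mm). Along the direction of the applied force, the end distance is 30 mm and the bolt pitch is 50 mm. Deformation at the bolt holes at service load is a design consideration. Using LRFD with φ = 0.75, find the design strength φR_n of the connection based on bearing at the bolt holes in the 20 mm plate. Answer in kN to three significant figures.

1210 kN

Per bolt r_n = 1.2 l_c t F_u ≤ 2.4 d t F_u; upper limit = 2.4 × 16 × 20 × 450 / 1000 = 345.6 kN.
Edge bolt: l_c = 30 − 18/2 = 21 mm → 1.2 × 21 × 20 × 450 / 1000 = 226.8 → r_n = 226.8 kN.
Interior bolts: l_c = 50 − 18 = 32 mm → 1.2 × 32 × 20 × 450 / 1000 = 345.6 → r_n = 345.6 kN.
R_n = 1 × 226.8 + 4 × 345.6 = 1609 kN.
Design strength φR_n = 0.75 × 1609 = 1210 kN.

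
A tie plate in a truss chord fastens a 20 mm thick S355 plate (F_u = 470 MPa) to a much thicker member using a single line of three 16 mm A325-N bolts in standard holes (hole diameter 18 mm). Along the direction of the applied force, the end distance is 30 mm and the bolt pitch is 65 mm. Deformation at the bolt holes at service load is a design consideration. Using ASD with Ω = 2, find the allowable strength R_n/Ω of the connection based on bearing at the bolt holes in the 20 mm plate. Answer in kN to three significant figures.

479 kN

Per bolt r_n = 1.2 l_c t F_u ≤ 2.4 d t F_u; upper limit = 2.4 × 16 × 20 × 470 / 1000 = 361 kN.
Edge bolt: l_c = 30 − 18/2 = 21 mm → 1.2 × 21 × 20 × 470 / 1000 = 236.9 → r_n = 236.9 kN.
Interior bolts: l_c = 65 − 18 = 47 mm → 1.2 × 47 × 20 × 470 / 1000 = 530.2 → r_n = 361 kN.
R_n = 1 × 236.9 + 2 × 361 = 958.8 kN.
Allowable strength R_n/Ω = 958.8 / 2 = 479 kN.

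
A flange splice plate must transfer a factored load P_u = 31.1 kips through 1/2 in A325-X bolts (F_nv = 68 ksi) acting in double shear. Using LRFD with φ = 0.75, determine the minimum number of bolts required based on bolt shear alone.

2 bolts

A_b = π·0.5²/4 = 0.1963 in².
Per-bolt design strength φR_n = 0.75 × 68 × 0.1963 × 2 = 20.03 kips.
n ≥ 31.1 / 20.03 = 1.553 → use 2 bolts.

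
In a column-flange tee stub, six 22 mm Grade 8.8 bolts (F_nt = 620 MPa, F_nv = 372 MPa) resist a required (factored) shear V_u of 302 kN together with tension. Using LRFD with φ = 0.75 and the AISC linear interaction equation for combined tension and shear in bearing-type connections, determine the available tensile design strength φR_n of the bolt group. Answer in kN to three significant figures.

A_b = π·22²/4 = 380.1 mm²; f_rv = 302 × 1000 / (6 × 380.1) = 132.4 MPa.
F'_nt = 1.3 F_nt − (F_nt / φF_nv) f_rv = 1.3·620 − (620/(0.75·372))·132.4 = 511.8 MPa, capped at F_nt → F'_nt = 511.8 MPa.
R_n = F'_nt · A_b · n = 511.8 × 380.1 × 6 / 1000 = 1167 kN.
Design strength φR_n = 0.75 × 1167 = 875 kN.

875 kN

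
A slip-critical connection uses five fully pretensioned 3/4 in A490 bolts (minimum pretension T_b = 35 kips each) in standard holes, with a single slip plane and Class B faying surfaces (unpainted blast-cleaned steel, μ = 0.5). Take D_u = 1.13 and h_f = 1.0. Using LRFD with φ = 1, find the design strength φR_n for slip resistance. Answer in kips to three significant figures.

R_n = μ · D_u · h_f · T_b · n_s · n_b = 0.5 × 1.13 × 1.0 × 35 × 1 × 5 = 98.88 kips.
Design strength φR_n = 1 × 98.88 = 98.9 kips.

98.9 kips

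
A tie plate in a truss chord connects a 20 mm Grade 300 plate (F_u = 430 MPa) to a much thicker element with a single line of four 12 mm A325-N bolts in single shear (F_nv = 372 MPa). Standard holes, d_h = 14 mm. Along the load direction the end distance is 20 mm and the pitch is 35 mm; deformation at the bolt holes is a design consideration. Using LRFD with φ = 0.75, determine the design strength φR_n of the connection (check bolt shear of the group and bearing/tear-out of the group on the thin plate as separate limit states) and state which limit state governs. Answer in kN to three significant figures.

126 kN (bolt shear governs)

Bolt shear: A_b = π·12²/4 = 113.1 mm²; R_n = 372 × 113.1 × 4 × 1 / 1000 = 168.3 kN → 0.75 × 168.3 = 126 kN.
Bearing (1.2 l_c t F_u ≤ 2.4 d t F_u): upper limit = 2.4·12·20·430 / 1000 = 247.7 kN.
  Edge l_c = 20 − 14/2 = 13 → r_n = 134.2 kN; interior l_c = 35 − 14 = 21 → r_n = 216.7 kN.
  R_n,bearing = 1·134.2 + 3·216.7 = 784.3 kN → 0.75 × 784.3 = 588 kN.
Bolt shear governs: 126 kN.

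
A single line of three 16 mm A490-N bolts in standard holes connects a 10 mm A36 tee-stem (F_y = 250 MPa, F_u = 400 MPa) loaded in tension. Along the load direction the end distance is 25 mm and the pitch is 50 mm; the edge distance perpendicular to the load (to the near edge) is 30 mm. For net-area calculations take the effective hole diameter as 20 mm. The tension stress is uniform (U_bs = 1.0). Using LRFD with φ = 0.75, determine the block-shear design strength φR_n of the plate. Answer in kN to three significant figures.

Shear plane L_v = 25 + 2·50 = 125 mm; A_gv = 125 × 10 = 1250 mm².
A_nv = (125 − 2.5·20) × 10 = 750 mm².
A_nt = (30 − 0.5·20) × 10 = 200 mm².
0.6 F_u A_nv = 180 kN; 0.6 F_y A_gv = 187.5 kN → shear rupture governs the shear term.
R_n = 180 + 1.0 × 400 × 200 / 1000 = 260 kN.
Design strength φR_n = 0.75 × 260 = 195 kN.

195 kN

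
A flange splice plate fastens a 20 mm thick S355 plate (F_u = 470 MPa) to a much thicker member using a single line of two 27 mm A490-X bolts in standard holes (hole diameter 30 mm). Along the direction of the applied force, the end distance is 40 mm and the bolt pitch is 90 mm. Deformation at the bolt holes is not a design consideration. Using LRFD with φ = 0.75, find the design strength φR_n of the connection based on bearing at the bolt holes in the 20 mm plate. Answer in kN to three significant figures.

835 kN

Per bolt r_n = 1.5 l_c t F_u ≤ 3.0 d t F_u; upper limit = 3.0 × 27 × 20 × 470 / 1000 = 761.4 kN.
Edge bolt: l_c = 40 − 30/2 = 25 mm → 1.5 × 25 × 20 × 470 / 1000 = 352.5 → r_n = 352.5 kN.
Interior bolts: l_c = 90 − 30 = 60 mm → 1.5 × 60 × 20 × 470 / 1000 = 846 → r_n = 761.4 kN.
R_n = 1 × 352.5 + 1 × 761.4 = 1114 kN.
Design strength φR_n = 0.75 × 1114 = 835 kN.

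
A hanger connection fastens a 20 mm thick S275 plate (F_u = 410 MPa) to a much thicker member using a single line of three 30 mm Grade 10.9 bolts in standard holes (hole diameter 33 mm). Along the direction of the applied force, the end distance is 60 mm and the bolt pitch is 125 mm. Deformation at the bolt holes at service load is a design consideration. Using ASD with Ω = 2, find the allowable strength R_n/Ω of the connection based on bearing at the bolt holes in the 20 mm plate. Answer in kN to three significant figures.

Per bolt r_n = 1.2 l_c t F_u ≤ 2.4 d t F_u; upper limit = 2.4 × 30 × 20 × 410 / 1000 = 590.4 kN.
Edge bolt: l_c = 60 − 33/2 = 43.5 mm → 1.2 × 43.5 × 20 × 410 / 1000 = 428 → r_n = 428 kN.
Interior bolts: l_c = 125 − 33 = 92 mm → 1.2 × 92 × 20 × 410 / 1000 = 905.3 → r_n = 590.4 kN.
R_n = 1 × 428 + 2 × 590.4 = 1609 kN.
Allowable strength R_n/Ω = 1609 / 2 = 804 kN.

804 kN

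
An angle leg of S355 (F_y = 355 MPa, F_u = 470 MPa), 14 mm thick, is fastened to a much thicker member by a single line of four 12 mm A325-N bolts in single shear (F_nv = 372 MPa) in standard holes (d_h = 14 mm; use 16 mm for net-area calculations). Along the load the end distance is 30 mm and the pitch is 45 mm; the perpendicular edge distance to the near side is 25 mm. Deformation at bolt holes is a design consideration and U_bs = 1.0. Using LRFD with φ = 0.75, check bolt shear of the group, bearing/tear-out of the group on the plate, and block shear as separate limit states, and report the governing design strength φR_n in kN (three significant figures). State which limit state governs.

126 kN (bolt shear governs)

Bolt shear: A_b = π·12²/4 = 113.1 mm²; R_n = 372 × 113.1 × 4 × 1 / 1000 = 168.3 kN → 0.75 × 168.3 = 126 kN.
Bearing: edge l_c = 23, r_n = 181.6 kN; interior l_c = 31, r_n = 189.5 kN; R_n = 181.6 + 3·189.5 = 750.1 kN → 563 kN.
Block shear: A_gv = 2310, A_nv = 1526, A_nt = 238 mm²; R_n = min(0.6F_uA_nv, 0.6F_yA_gv) + U_bs·F_u·A_nt = 542.2 kN → 407 kN.
Bolt shear governs: 126 kN.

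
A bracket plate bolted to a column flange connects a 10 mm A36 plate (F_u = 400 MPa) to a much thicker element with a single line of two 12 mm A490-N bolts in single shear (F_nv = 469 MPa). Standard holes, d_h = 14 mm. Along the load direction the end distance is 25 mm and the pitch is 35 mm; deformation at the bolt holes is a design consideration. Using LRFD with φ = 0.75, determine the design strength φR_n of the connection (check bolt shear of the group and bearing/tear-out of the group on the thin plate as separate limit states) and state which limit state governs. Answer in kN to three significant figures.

79.6 kN (bolt shear governs)

Bolt shear: A_b = π·12²/4 = 113.1 mm²; R_n = 469 × 113.1 × 2 × 1 / 1000 = 106.1 kN → 0.75 × 106.1 = 79.6 kN.
Bearing (1.2 l_c t F_u ≤ 2.4 d t F_u): upper limit = 2.4·12·10·400 / 1000 = 115.2 kN.
  Edge l_c = 25 − 14/2 = 18 → r_n = 86.4 kN; interior l_c = 35 − 14 = 21 → r_n = 100.8 kN.
  R_n,bearing = 1·86.4 + 1·100.8 = 187.2 kN → 0.75 × 187.2 = 140 kN.
Bolt shear governs: 79.6 kN.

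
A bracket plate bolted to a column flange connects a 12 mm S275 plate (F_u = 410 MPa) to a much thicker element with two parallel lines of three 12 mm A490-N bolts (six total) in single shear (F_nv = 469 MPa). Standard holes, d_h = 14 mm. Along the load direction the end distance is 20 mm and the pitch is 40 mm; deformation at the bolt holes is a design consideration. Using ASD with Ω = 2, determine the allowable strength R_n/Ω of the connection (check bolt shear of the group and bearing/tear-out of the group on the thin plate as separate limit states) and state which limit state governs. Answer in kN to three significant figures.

159 kN (bolt shear governs)

Bolt shear: A_b = π·12²/4 = 113.1 mm²; R_n = 469 × 113.1 × 6 × 1 / 1000 = 318.3 kN → 318.3 / 2 = 159 kN.
Bearing (1.2 l_c t F_u ≤ 2.4 d t F_u): upper limit = 2.4·12·12·410 / 1000 = 141.7 kN.
  Edge l_c = 20 − 14/2 = 13 → r_n = 76.75 kN; interior l_c = 40 − 14 = 26 → r_n = 141.7 kN.
  R_n,bearing = 2·76.75 + 4·141.7 = 720.3 kN → 720.3 / 2 = 360 kN.
Bolt shear governs: 159 kN.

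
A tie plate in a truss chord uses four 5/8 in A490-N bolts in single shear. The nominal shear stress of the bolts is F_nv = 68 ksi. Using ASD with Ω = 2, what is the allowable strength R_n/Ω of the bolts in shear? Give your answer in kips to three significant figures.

A_b = π × 0.625² / 4 = 0.3068 in².
R_n = F_nv · A_b · n · n_s = 68 × 0.3068 × 4 × 1 = 83.45 kips.
Allowable strength R_n/Ω = 83.45 / 2 = 41.7 kips.

41.7 kips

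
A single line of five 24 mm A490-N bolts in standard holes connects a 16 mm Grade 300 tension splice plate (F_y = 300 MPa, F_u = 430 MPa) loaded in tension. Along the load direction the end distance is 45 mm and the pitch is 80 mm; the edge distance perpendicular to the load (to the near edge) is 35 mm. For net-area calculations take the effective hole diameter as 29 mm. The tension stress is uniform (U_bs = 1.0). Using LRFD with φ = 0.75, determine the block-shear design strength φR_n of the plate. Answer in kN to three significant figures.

Shear plane L_v = 45 + 4·80 = 365 mm; A_gv = 365 × 16 = 5840 mm².
A_nv = (365 − 4.5·29) × 16 = 3752 mm².
A_nt = (35 − 0.5·29) × 16 = 328 mm².
0.6 F_u A_nv = 968 kN; 0.6 F_y A_gv = 1051 kN → shear rupture governs the shear term.
R_n = 968 + 1.0 × 430 × 328 / 1000 = 1109 kN.
Design strength φR_n = 0.75 × 1109 = 832 kN.

832 kN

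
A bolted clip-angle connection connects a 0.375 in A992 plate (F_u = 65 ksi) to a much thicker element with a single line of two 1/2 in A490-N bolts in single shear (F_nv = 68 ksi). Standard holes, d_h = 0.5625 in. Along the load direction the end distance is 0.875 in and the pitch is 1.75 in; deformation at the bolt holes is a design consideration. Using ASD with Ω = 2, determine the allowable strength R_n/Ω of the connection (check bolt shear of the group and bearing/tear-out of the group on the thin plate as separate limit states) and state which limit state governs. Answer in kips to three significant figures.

13.4 kips (bolt shear governs)

Bolt shear: A_b = π·0.5²/4 = 0.1963 in²; R_n = 68 × 0.1963 × 2 × 1 = 26.7 kips → 26.7 / 2 = 13.4 kips.
Bearing (1.2 l_c t F_u ≤ 2.4 d t F_u): upper limit = 2.4·0.5·0.375·65 = 29.25 kips.
  Edge l_c = 0.875 − 0.5625/2 = 0.5938 → r_n = 17.37 kips; interior l_c = 1.75 − 0.5625 = 1.188 → r_n = 29.25 kips.
  R_n,bearing = 1·17.37 + 1·29.25 = 46.62 kips → 46.62 / 2 = 23.3 kips.
Bolt shear governs: 13.4 kips.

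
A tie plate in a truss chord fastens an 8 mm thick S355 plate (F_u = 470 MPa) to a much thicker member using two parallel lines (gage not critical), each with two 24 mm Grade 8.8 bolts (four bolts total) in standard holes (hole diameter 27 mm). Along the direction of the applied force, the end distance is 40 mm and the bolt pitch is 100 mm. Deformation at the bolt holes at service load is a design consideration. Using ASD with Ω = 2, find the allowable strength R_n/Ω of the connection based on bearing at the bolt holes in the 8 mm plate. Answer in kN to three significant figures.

Per bolt r_n = 1.2 l_c t F_u ≤ 2.4 d t F_u; upper limit = 2.4 × 24 × 8 × 470 / 1000 = 216.6 kN.
Edge bolt: l_c = 40 − 27/2 = 26.5 mm → 1.2 × 26.5 × 8 × 470 / 1000 = 119.6 → r_n = 119.6 kN.
Interior bolts: l_c = 100 − 27 = 73 mm → 1.2 × 73 × 8 × 470 / 1000 = 329.4 → r_n = 216.6 kN.
R_n = 2 × 119.6 + 2 × 216.6 = 672.3 kN.
Allowable strength R_n/Ω = 672.3 / 2 = 336 kN.

336 kN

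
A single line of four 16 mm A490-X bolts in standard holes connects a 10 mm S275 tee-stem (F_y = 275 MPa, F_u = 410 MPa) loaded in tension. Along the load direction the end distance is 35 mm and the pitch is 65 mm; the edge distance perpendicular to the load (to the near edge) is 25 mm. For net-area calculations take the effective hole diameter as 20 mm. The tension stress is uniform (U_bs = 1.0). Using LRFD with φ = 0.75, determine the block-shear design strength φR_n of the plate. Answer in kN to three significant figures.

331 kN

Shear plane L_v = 35 + 3·65 = 230 mm; A_gv = 230 × 10 = 2300 mm².
A_nv = (230 − 3.5·20) × 10 = 1600 mm².
A_nt = (25 − 0.5·20) × 10 = 150 mm².
0.6 F_u A_nv = 393.6 kN; 0.6 F_y A_gv = 379.5 kN → shear yielding governs the shear term.
R_n = 379.5 + 1.0 × 410 × 150 / 1000 = 441 kN.
Design strength φR_n = 0.75 × 441 = 331 kN.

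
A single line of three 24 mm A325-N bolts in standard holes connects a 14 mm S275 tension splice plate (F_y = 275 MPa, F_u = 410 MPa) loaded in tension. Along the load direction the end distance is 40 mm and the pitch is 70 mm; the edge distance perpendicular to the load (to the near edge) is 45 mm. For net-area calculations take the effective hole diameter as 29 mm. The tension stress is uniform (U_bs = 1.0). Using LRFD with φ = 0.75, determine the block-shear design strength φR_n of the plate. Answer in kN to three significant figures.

Shear plane L_v = 40 + 2·70 = 180 mm; A_gv = 180 × 14 = 2520 mm².
A_nv = (180 − 2.5·29) × 14 = 1505 mm².
A_nt = (45 − 0.5·29) × 14 = 427 mm².
0.6 F_u A_nv = 370.2 kN; 0.6 F_y A_gv = 415.8 kN → shear rupture governs the shear term.
R_n = 370.2 + 1.0 × 410 × 427 / 1000 = 545.3 kN.
Design strength φR_n = 0.75 × 545.3 = 409 kN.

409 kN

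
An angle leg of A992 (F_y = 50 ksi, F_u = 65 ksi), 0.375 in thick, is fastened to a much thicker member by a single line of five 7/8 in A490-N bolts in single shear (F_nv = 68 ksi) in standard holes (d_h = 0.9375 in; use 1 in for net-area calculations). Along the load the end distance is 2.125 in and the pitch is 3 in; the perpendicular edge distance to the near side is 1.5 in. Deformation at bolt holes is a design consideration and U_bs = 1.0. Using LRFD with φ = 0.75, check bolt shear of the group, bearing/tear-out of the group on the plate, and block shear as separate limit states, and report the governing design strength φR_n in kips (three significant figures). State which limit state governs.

124 kips (block shear governs)

Bolt shear: A_b = π·0.875²/4 = 0.6013 in²; R_n = 68 × 0.6013 × 5 × 1 = 204.4 kips → 0.75 × 204.4 = 153 kips.
Bearing: edge l_c = 1.656, r_n = 48.45 kips; interior l_c = 2.062, r_n = 51.19 kips; R_n = 48.45 + 4·51.19 = 253.2 kips → 190 kips.
Block shear: A_gv = 5.297, A_nv = 3.609, A_nt = 0.375 in²; R_n = min(0.6F_uA_nv, 0.6F_yA_gv) + U_bs·F_u·A_nt = 165.1 kips → 124 kips.
Block shear governs: 124 kips.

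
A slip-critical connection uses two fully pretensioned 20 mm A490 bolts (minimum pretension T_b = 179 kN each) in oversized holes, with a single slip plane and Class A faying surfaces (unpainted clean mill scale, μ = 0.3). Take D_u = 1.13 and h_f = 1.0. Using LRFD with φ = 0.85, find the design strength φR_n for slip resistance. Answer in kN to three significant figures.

103 kN

R_n = μ · D_u · h_f · T_b · n_s · n_b = 0.3 × 1.13 × 1.0 × 179 × 1 × 2 = 121.4 kN.
Design strength φR_n = 0.85 × 121.4 = 103 kN.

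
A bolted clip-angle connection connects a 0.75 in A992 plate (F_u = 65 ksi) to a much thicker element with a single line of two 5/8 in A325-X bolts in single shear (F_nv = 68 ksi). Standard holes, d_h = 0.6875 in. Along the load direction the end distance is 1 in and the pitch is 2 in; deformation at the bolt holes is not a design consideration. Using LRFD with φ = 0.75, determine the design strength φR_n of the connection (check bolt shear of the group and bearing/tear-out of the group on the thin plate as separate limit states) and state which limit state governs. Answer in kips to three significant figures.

31.3 kips (bolt shear governs)

Bolt shear: A_b = π·0.625²/4 = 0.3068 in²; R_n = 68 × 0.3068 × 2 × 1 = 41.72 kips → 0.75 × 41.72 = 31.3 kips.
Bearing (1.5 l_c t F_u ≤ 3.0 d t F_u): upper limit = 3.0·0.625·0.75·65 = 91.41 kips.
  Edge l_c = 1 − 0.6875/2 = 0.6562 → r_n = 47.99 kips; interior l_c = 2 − 0.6875 = 1.312 → r_n = 91.41 kips.
  R_n,bearing = 1·47.99 + 1·91.41 = 139.4 kips → 0.75 × 139.4 = 105 kips.
Bolt shear governs: 31.3 kips.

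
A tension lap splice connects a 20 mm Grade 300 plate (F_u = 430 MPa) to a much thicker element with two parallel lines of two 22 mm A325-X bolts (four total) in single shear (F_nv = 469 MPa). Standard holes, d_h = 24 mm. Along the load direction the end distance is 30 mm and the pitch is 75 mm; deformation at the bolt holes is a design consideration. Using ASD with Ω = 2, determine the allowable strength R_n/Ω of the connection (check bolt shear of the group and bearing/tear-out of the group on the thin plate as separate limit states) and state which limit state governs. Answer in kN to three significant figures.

357 kN (bolt shear governs)

Bolt shear: A_b = π·22²/4 = 380.1 mm²; R_n = 469 × 380.1 × 4 × 1 / 1000 = 713.1 kN → 713.1 / 2 = 357 kN.
Bearing (1.2 l_c t F_u ≤ 2.4 d t F_u): upper limit = 2.4·22·20·430 / 1000 = 454.1 kN.
  Edge l_c = 30 − 24/2 = 18 → r_n = 185.8 kN; interior l_c = 75 − 24 = 51 → r_n = 454.1 kN.
  R_n,bearing = 2·185.8 + 2·454.1 = 1280 kN → 1280 / 2 = 640 kN.
Bolt shear governs: 357 kN.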